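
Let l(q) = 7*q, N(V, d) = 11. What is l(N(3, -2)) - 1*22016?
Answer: -21939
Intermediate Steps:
l(N(3, -2)) - 1*22016 = 7*11 - 1*22016 = 77 - 22016 = -21939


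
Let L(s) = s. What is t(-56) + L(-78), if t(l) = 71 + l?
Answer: -63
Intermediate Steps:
t(-56) + L(-78) = (71 - 56) - 78 = 15 - 78 = -63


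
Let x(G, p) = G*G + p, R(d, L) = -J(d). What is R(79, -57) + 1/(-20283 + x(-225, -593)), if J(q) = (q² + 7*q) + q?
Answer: -204464876/29749 ≈ -6873.0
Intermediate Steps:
J(q) = q² + 8*q
R(d, L) = -d*(8 + d)
x(G, p) = p + G² (x(G, p) = G² + p = p + G²)
R(79, -57) + 1/(-20283 + x(-225, -593)) = -1*79*(8 + 79) + 1/(-20283 + (-593 + (-225)²)) = -1*79*87 + 1/(-20283 + (-593 + 50625)) = -6873 + 1/(-20283 + 50032) = -6873 + 1/29749 = -204464876/29749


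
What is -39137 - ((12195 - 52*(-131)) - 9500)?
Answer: -48644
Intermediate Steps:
-39137 - ((12195 - 52*(-131)) - 9500) = -39137 - ((12195 + 6812) - 9500) = -39137 - (19007 - 9500) = -39137 - 1*9507 = -39137 - 9507 = -48644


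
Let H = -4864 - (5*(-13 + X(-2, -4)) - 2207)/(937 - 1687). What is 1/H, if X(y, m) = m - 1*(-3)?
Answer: -250/1216759 ≈ -0.00020546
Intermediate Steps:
X(y, m) = 3 + m (X(y, m) = m + 3 = 3 + m)
H = -1216759/250 (H = -4864 - (5*(-13 + (3 - 4)) - 2207)/(937 - 1687) = -4864 - (5*(-13 - 1) - 2207)/(-750) = -4864 - (5*(-14) - 2207)*(-1)/750 = -4864 - (-70 - 2207)*(-1)/750 = -4864 - (-2277)*(-1)/750 = -4864 - 1*759/250 = -4864 - 759/250 = -1216759/250 ≈ -4867.0)
1/H = 1/(-1216759/250) = -250/1216759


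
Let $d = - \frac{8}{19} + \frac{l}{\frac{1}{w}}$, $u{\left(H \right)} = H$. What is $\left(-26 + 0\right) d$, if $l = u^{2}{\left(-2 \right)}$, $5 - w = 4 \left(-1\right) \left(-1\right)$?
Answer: $- \frac{1768}{19} \approx -93.053$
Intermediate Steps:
$w = 1$ ($w = 5 - 4 \left(-1\right) \left(-1\right) = 5 - \left(-4\right) \left(-1\right) = 5 - 4 = 1$)
$l = 4$ ($l = \left(-2\right)^{2} = 4$)
$d = \frac{68}{19}$ ($d = - \frac{8}{19} + \frac{4}{1^{-1}} = \left(-8\right) \frac{1}{19} + \frac{4}{1} = - \frac{8}{19} + 4 \cdot 1 = - \frac{8}{19} + 4 = \frac{68}{19} \approx 3.5789$)
$\left(-26 + 0\right) d = \left(-26 + 0\right) \frac{68}{19} = \left(-26\right) \frac{68}{19} = - \frac{1768}{19}$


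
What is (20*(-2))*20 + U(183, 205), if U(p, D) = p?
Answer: -617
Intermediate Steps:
(20*(-2))*20 + U(183, 205) = (20*(-2))*20 + 183 = -40*20 + 183 = -800 + 183 = -617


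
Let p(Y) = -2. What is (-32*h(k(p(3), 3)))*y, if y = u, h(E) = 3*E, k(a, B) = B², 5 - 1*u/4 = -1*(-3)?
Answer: -6912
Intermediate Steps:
u = 8 (u = 20 - (-4)*(-3) = 20 - 4*3 = 20 - 12 = 8)
y = 8
(-32*h(k(p(3), 3)))*y = -96*3²*8 = -96*9*8 = -32*27*8 = -864*8 = -6912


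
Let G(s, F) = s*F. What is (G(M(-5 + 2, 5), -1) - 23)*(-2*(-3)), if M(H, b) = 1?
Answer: -144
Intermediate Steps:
G(s, F) = F*s
(G(M(-5 + 2, 5), -1) - 23)*(-2*(-3)) = (-1*1 - 23)*(-2*(-3)) = (-1 - 23)*6 = -24*6 = -144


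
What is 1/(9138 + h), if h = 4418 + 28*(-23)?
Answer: 1/12912 ≈ 7.7447e-5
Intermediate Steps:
h = 3774 (h = 4418 - 644 = 3774)
1/(9138 + h) = 1/(9138 + 3774) = 1/12912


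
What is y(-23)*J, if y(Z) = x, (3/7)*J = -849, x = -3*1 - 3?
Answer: 11886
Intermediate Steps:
x = -6 (x = -3 - 3 = -6)
J = -1981 (J = (7/3)*(-849) = -1981)
y(Z) = -6
y(-23)*J = -6*(-1981) = 11886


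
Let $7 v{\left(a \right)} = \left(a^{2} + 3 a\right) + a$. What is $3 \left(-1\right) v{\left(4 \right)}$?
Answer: $- \frac{96}{7} \approx -13.714$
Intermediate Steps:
$v{\left(a \right)} = \frac{a^{2}}{7} + \frac{4 a}{7}$ ($v{\left(a \right)} = \frac{\left(a^{2} + 3 a\right) + a}{7} = \frac{a^{2} + 4 a}{7} = \frac{a^{2}}{7} + \frac{4 a}{7}$)
$3 \left(-1\right) v{\left(4 \right)} = 3 \left(-1\right) \frac{1}{7} \cdot 4 \left(4 + 4\right) = - 3 \cdot \frac{1}{7} \cdot 4 \cdot 8 = \left(-3\right) \frac{32}{7} = - \frac{96}{7}$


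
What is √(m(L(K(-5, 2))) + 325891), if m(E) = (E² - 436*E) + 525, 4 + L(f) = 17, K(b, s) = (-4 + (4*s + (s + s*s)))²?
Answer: √320917 ≈ 566.50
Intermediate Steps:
K(b, s) = (-4 + s² + 5*s)² (K(b, s) = (-4 + (4*s + (s + s²)))² = (-4 + (s² + 5*s))² = (-4 + s² + 5*s)²)
L(f) = 13 (L(f) = -4 + 17 = 13)
m(E) = 525 + E² - 436*E
√(m(L(K(-5, 2))) + 325891) = √((525 + 13² - 436*13) + 325891) = √((525 + 169 - 5668) + 325891) = √(-4974 + 325891) = √320917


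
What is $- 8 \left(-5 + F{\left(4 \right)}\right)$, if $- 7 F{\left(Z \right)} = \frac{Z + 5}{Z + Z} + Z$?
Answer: $\frac{321}{7} \approx 45.857$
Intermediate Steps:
$F{\left(Z \right)} = - \frac{Z}{7} - \frac{5 + Z}{14 Z}$ ($F{\left(Z \right)} = - \frac{\frac{Z + 5}{Z + Z} + Z}{7} = - \frac{\frac{5 + Z}{2 Z} + Z}{7} = - \frac{Z + \frac{5 + Z}{2 Z}}{7} = - \frac{Z}{7} - \frac{5 + Z}{14 Z}$)
$- 8 \left(-5 + F{\left(4 \right)}\right) = - 8 \left(-5 + \frac{-5 - 4 \left(1 + 2 \cdot 4\right)}{14 \cdot 4}\right) = - 8 \left(-5 + \frac{1}{14} \cdot \frac{1}{4} \left(-5 - 4 \left(1 + 8\right)\right)\right) = - 8 \left(-5 + \frac{1}{14} \cdot \frac{1}{4} \left(-5 - 4 \cdot 9\right)\right) = - 8 \left(-5 + \frac{1}{14} \cdot \frac{1}{4} \left(-5 - 36\right)\right) = - 8 \left(-5 + \frac{1}{14} \cdot \frac{1}{4} \left(-41\right)\right) = - 8 \left(-5 - \frac{41}{56}\right) = \left(-8\right) \left(- \frac{321}{56}\right) = \frac{321}{7}$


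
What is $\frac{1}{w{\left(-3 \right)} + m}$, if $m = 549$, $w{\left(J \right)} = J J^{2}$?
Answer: $\frac{1}{522} \approx 0.0019157$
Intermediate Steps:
$w{\left(J \right)} = J^{3}$
$\frac{1}{w{\left(-3 \right)} + m} = \frac{1}{\left(-3\right)^{3} + 549} = \frac{1}{-27 + 549} = \frac{1}{522}$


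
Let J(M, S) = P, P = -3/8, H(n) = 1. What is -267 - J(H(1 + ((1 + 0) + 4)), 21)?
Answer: -2133/8 ≈ -266.63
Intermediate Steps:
P = -3/8 (P = -3*⅛ = -3/8 ≈ -0.37500)
J(M, S) = -3/8
-267 - J(H(1 + ((1 + 0) + 4)), 21) = -267 - 1*(-3/8) = -267 + 3/8 = -2133/8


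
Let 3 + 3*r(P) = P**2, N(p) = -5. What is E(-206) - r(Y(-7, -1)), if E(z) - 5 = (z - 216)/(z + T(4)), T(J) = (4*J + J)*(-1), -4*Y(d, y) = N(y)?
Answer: 39847/5424 ≈ 7.3464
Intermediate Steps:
Y(d, y) = 5/4 (Y(d, y) = -1/4*(-5) = 5/4)
T(J) = -5*J (T(J) = (5*J)*(-1) = -5*J)
E(z) = 5 + (-216 + z)/(-20 + z) (E(z) = 5 + (z - 216)/(z - 5*4) = 5 + (-216 + z)/(z - 20) = 5 + (-216 + z)/(-20 + z))
r(P) = -1 + P**2/3
E(-206) - r(Y(-7, -1)) = 2*(-158 + 3*(-206))/(-20 - 206) - (-1 + (5/4)**2/3) = 2*(-158 - 618)/(-226) - (-1 + (1/3)*(25/16)) = 2*(-1/226)*(-776) - (-1 + 25/48) = 776/113 - 1*(-23/48) = 776/113 + 23/48 = 39847/5424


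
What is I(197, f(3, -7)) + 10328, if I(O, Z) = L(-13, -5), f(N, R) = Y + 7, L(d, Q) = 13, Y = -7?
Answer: 10341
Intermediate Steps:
f(N, R) = 0 (f(N, R) = -7 + 7 = 0)
I(O, Z) = 13
I(197, f(3, -7)) + 10328 = 13 + 10328 = 10341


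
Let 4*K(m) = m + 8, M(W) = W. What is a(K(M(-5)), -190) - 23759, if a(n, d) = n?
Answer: -95033/4 ≈ -23758.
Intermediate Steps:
K(m) = 2 + m/4 (K(m) = (m + 8)/4 = (8 + m)/4 = 2 + m/4)
a(K(M(-5)), -190) - 23759 = (2 + (1/4)*(-5)) - 23759 = (2 - 5/4) - 23759 = 3/4 - 23759 = -95033/4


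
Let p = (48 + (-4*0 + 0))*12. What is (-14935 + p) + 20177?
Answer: 5818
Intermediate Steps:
p = 576 (p = (48 + (0 + 0))*12 = (48 + 0)*12 = 48*12 = 576)
(-14935 + p) + 20177 = (-14935 + 576) + 20177 = -14359 + 20177 = 5818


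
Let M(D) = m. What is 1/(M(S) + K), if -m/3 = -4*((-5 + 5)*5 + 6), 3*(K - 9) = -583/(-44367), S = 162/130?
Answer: 133101/10781764 ≈ 0.012345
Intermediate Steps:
S = 81/65 (S = 162*(1/130) = 81/65 ≈ 1.2462)
K = 1198492/133101 (K = 9 + (-583/(-44367))/3 = 9 + (-583*(-1/44367))/3 = 9 + (1/3)*(583/44367) = 9 + 583/133101 = 1198492/133101 ≈ 9.0044)
m = 72 (m = -(-12)*((-5 + 5)*5 + 6) = -(-12)*(0*5 + 6) = -(-12)*(0 + 6) = -(-12)*6 = -3*(-24) = 72)
M(D) = 72
1/(M(S) + K) = 1/(72 + 1198492/133101) = 1/(10781764/133101) = 133101/10781764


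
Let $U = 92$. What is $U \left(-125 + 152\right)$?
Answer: $2484$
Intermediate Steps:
$U \left(-125 + 152\right) = 92 \left(-125 + 152\right) = 92 \cdot 27 = 2484$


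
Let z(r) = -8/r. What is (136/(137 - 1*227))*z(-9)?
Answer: -544/405 ≈ -1.3432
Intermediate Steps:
(136/(137 - 1*227))*z(-9) = (136/(137 - 1*227))*(-8/(-9)) = (136/(137 - 227))*(-8*(-⅑)) = (136/(-90))*(8/9) = (136*(-1/90))*(8/9) = -68/45*8/9 = -544/405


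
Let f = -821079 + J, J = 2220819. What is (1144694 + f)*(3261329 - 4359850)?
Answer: -2795114182114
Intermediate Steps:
f = 1399740 (f = -821079 + 2220819 = 1399740)
(1144694 + f)*(3261329 - 4359850) = (1144694 + 1399740)*(3261329 - 4359850) = 2544434*(-1098521) = -2795114182114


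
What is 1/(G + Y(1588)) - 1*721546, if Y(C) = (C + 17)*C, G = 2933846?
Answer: -3955937997955/5482586 ≈ -7.2155e+5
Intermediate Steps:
Y(C) = C*(17 + C) (Y(C) = (17 + C)*C = C*(17 + C))
1/(G + Y(1588)) - 1*721546 = 1/(2933846 + 1588*(17 + 1588)) - 1*721546 = 1/(2933846 + 1588*1605) - 721546 = 1/(2933846 + 2548740) - 721546 = 1/5482586 - 721546 = -3955937997955/5482586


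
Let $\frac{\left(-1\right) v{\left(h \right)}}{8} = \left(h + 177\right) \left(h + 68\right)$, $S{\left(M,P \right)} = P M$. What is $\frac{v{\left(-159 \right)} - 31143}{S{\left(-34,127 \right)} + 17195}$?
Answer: $- \frac{18039}{12877} \approx -1.4009$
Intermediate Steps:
$S{\left(M,P \right)} = M P$
$v{\left(h \right)} = - 8 \left(68 + h\right) \left(177 + h\right)$ ($v{\left(h \right)} = - 8 \left(h + 177\right) \left(h + 68\right) = - 8 \left(177 + h\right) \left(68 + h\right) = - 8 \left(68 + h\right) \left(177 + h\right)$)
$\frac{v{\left(-159 \right)} - 31143}{S{\left(-34,127 \right)} + 17195} = \frac{\left(-96288 - -311640 - 8 \left(-159\right)^{2}\right) - 31143}{\left(-34\right) 127 + 17195} = \frac{\left(-96288 + 311640 - 202248\right) - 31143}{-4318 + 17195} = \frac{\left(-96288 + 311640 - 202248\right) - 31143}{12877} = \left(13104 - 31143\right) \frac{1}{12877} = \left(-18039\right) \frac{1}{12877} = - \frac{18039}{12877}$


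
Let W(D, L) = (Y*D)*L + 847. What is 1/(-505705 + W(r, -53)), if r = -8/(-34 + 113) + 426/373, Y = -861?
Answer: -29467/13477086576 ≈ -2.1865e-6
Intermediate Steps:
r = 30670/29467 (r = -8/79 + 426*(1/373) = -8*1/79 + 426/373 = -8/79 + 426/373 = 30670/29467 ≈ 1.0408)
W(D, L) = 847 - 861*D*L (W(D, L) = (-861*D)*L + 847 = -861*D*L + 847 = 847 - 861*D*L)
1/(-505705 + W(r, -53)) = 1/(-505705 + (847 - 861*30670/29467*(-53))) = 1/(-505705 + (847 + 1399564110/29467)) = 1/(-505705 + 1424522659/29467) = 1/(-13477086576/29467) = -29467/13477086576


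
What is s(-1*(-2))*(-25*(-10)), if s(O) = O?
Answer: 500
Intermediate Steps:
s(-1*(-2))*(-25*(-10)) = (-1*(-2))*(-25*(-10)) = 2*250 = 500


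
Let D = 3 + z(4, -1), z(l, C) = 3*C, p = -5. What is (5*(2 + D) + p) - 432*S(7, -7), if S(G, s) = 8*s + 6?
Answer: 21605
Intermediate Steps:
S(G, s) = 6 + 8*s
D = 0 (D = 3 + 3*(-1) = 3 - 3 = 0)
(5*(2 + D) + p) - 432*S(7, -7) = (5*(2 + 0) - 5) - 432*(6 + 8*(-7)) = (5*2 - 5) - 432*(6 - 56) = (10 - 5) - 432*(-50) = 5 + 21600 = 21605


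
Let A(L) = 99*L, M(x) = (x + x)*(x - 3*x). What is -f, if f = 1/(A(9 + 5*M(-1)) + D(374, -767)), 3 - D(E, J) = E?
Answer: 1/1460 ≈ 0.00068493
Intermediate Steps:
D(E, J) = 3 - E
M(x) = -4*x² (M(x) = (2*x)*(-2*x) = -4*x²)
f = -1/1460 (f = 1/(99*(9 + 5*(-4*(-1)²)) + (3 - 1*374)) = 1/(99*(9 + 5*(-4*1)) + (3 - 374)) = 1/(99*(9 + 5*(-4)) - 371) = 1/(99*(9 - 20) - 371) = 1/(99*(-11) - 371) = 1/(-1089 - 371) = 1/(-1460) = -1/1460 ≈ -0.00068493)
-f = -1*(-1/1460) = 1/1460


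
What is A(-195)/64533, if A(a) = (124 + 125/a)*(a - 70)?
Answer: -1274915/2516787 ≈ -0.50656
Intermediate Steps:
A(a) = (-70 + a)*(124 + 125/a) (A(a) = (124 + 125/a)*(-70 + a) = (-70 + a)*(124 + 125/a))
A(-195)/64533 = (-8555 - 8750/(-195) + 124*(-195))/64533 = (-8555 - 8750*(-1/195) - 24180)*(1/64533) = (-8555 + 1750/39 - 24180)*(1/64533) = -1274915/39*1/64533 = -1274915/2516787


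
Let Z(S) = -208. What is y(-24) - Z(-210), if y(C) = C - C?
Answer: 208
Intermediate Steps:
y(C) = 0
y(-24) - Z(-210) = 0 - 1*(-208) = 0 + 208 = 208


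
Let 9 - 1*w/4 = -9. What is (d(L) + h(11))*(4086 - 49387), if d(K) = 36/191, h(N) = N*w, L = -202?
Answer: -6854403708/191 ≈ -3.5887e+7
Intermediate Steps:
w = 72 (w = 36 - 4*(-9) = 36 + 36 = 72)
h(N) = 72*N (h(N) = N*72 = 72*N)
d(K) = 36/191 (d(K) = 36*(1/191) = 36/191)
(d(L) + h(11))*(4086 - 49387) = (36/191 + 72*11)*(4086 - 49387) = (36/191 + 792)*(-45301) = (151308/191)*(-45301) = -6854403708/191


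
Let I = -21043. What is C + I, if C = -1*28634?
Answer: -49677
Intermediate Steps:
C = -28634
C + I = -28634 - 21043 = -49677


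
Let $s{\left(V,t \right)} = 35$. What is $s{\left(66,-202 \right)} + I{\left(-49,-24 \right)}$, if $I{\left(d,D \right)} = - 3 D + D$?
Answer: $83$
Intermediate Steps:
$I{\left(d,D \right)} = - 2 D$
$s{\left(66,-202 \right)} + I{\left(-49,-24 \right)} = 35 - -48 = 35 + 48 = 83$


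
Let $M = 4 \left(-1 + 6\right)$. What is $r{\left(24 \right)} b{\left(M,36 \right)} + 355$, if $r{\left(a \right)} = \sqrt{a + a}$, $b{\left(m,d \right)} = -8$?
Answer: $355 - 32 \sqrt{3} \approx 299.57$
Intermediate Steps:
$M = 20$ ($M = 4 \cdot 5 = 20$)
$r{\left(a \right)} = \sqrt{2} \sqrt{a}$ ($r{\left(a \right)} = \sqrt{2 a} = \sqrt{2} \sqrt{a}$)
$r{\left(24 \right)} b{\left(M,36 \right)} + 355 = \sqrt{2} \sqrt{24} \left(-8\right) + 355 = \sqrt{2} \cdot 2 \sqrt{6} \left(-8\right) + 355 = 4 \sqrt{3} \left(-8\right) + 355 = - 32 \sqrt{3} + 355 = 355 - 32 \sqrt{3}$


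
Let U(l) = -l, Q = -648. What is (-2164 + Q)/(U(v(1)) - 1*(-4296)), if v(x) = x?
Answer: -2812/4295 ≈ -0.65471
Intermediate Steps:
(-2164 + Q)/(U(v(1)) - 1*(-4296)) = (-2164 - 648)/(-1*1 - 1*(-4296)) = -2812/(-1 + 4296) = -2812/4295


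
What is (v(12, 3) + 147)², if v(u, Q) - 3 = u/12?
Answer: 22801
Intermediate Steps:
v(u, Q) = 3 + u/12
(v(12, 3) + 147)² = ((3 + (1/12)*12) + 147)² = ((3 + 1) + 147)² = (4 + 147)² = 151² = 22801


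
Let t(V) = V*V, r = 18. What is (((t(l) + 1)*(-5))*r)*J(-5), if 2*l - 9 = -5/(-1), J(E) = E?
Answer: 22500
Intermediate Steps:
l = 7 (l = 9/2 + (-5/(-1))/2 = 9/2 + (-5*(-1))/2 = 9/2 + (1/2)*5 = 9/2 + 5/2 = 7)
t(V) = V**2
(((t(l) + 1)*(-5))*r)*J(-5) = (((7**2 + 1)*(-5))*18)*(-5) = (((49 + 1)*(-5))*18)*(-5) = ((50*(-5))*18)*(-5) = -250*18*(-5) = -4500*(-5) = 22500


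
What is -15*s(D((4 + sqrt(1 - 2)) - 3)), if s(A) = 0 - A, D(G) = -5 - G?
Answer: -90 - 15*I ≈ -90.0 - 15.0*I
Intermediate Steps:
s(A) = -A
-15*s(D((4 + sqrt(1 - 2)) - 3)) = -(-15)*(-5 - ((4 + sqrt(1 - 2)) - 3)) = -(-15)*(-5 - ((4 + sqrt(-1)) - 3)) = -(-15)*(-5 - ((4 + I) - 3)) = -(-15)*(-5 - (1 + I)) = -(-15)*(-5 + (-1 - I)) = -(-15)*(-6 - I) = -15*(6 + I) = -90 - 15*I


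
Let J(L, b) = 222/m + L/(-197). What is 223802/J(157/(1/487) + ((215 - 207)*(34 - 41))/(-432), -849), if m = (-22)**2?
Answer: -72019371699/124748386 ≈ -577.32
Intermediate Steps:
m = 484
J(L, b) = 111/242 - L/197 (J(L, b) = 222/484 + L/(-197) = 222*(1/484) + L*(-1/197) = 111/242 - L/197)
223802/J(157/(1/487) + ((215 - 207)*(34 - 41))/(-432), -849) = 223802/(111/242 - (157/(1/487) + ((215 - 207)*(34 - 41))/(-432))/197) = 223802/(111/242 - (157/(1/487) + (8*(-7))*(-1/432))/197) = 223802/(111/242 - (157*487 - 56*(-1/432))/197) = 223802/(111/242 - (76459 + 7/54)/197) = 223802/(111/242 - 1/197*4128793/54) = 223802/(111/242 - 4128793/10638) = 223802/(-249496772/643599) = 223802*(-643599/249496772) = -72019371699/124748386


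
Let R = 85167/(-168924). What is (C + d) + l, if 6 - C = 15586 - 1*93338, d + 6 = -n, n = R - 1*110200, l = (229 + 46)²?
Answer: 14841522105/56308 ≈ 2.6358e+5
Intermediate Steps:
R = -28389/56308 (R = 85167*(-1/168924) = -28389/56308 ≈ -0.50417)
l = 75625 (l = 275² = 75625)
n = -6205169989/56308 (n = -28389/56308 - 1*110200 = -28389/56308 - 110200 = -6205169989/56308 ≈ -1.1020e+5)
d = 6204832141/56308 (d = -6 - 1*(-6205169989/56308) = -6 + 6205169989/56308 = 6204832141/56308 ≈ 1.1019e+5)
C = 77758 (C = 6 - (15586 - 1*93338) = 6 - (15586 - 93338) = 6 - 1*(-77752) = 6 + 77752 = 77758)
(C + d) + l = (77758 + 6204832141/56308) + 75625 = 10583229605/56308 + 75625 = 14841522105/56308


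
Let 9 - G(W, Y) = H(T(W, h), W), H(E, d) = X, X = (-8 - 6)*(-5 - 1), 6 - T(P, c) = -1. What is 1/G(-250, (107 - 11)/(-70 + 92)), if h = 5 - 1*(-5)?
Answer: -1/75 ≈ -0.013333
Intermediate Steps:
h = 10 (h = 5 + 5 = 10)
T(P, c) = 7 (T(P, c) = 6 - 1*(-1) = 6 + 1 = 7)
X = 84 (X = -14*(-6) = 84)
H(E, d) = 84
G(W, Y) = -75 (G(W, Y) = 9 - 1*84 = 9 - 84 = -75)
1/G(-250, (107 - 11)/(-70 + 92)) = 1/(-75) = -1/75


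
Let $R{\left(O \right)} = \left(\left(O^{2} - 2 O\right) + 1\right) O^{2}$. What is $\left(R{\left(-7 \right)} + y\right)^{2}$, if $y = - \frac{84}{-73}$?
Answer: $\frac{52446496144}{5329} \approx 9.8417 \cdot 10^{6}$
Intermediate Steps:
$R{\left(O \right)} = O^{2} \left(1 + O^{2} - 2 O\right)$ ($R{\left(O \right)} = \left(1 + O^{2} - 2 O\right) O^{2} = O^{2} \left(1 + O^{2} - 2 O\right)$)
$y = \frac{84}{73}$ ($y = \left(-84\right) \left(- \frac{1}{73}\right) = \frac{84}{73} \approx 1.1507$)
$\left(R{\left(-7 \right)} + y\right)^{2} = \left(\left(-7\right)^{2} \left(1 + \left(-7\right)^{2} - -14\right) + \frac{84}{73}\right)^{2} = \left(49 \left(1 + 49 + 14\right) + \frac{84}{73}\right)^{2} = \left(49 \cdot 64 + \frac{84}{73}\right)^{2} = \left(3136 + \frac{84}{73}\right)^{2} = \left(\frac{229012}{73}\right)^{2} = \frac{52446496144}{5329}$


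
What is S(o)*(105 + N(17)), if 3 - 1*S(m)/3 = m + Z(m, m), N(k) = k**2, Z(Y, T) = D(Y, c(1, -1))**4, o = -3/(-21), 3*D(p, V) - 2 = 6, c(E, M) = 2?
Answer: -10658488/189 ≈ -56394.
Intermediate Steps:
D(p, V) = 8/3 (D(p, V) = 2/3 + (1/3)*6 = 2/3 + 2 = 8/3)
o = 1/7 (o = -3*(-1/21) = 1/7 ≈ 0.14286)
Z(Y, T) = 4096/81 (Z(Y, T) = (8/3)**4 = 4096/81)
S(m) = -3853/27 - 3*m (S(m) = 9 - 3*(m + 4096/81) = 9 - 3*(4096/81 + m) = 9 + (-4096/27 - 3*m) = -3853/27 - 3*m)
S(o)*(105 + N(17)) = (-3853/27 - 3*1/7)*(105 + 17**2) = (-3853/27 - 3/7)*(105 + 289) = -27052/189*394 = -10658488/189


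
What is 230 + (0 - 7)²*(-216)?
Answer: -10354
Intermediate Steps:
230 + (0 - 7)²*(-216) = 230 + (-7)²*(-216) = 230 + 49*(-216) = 230 - 10584 = -10354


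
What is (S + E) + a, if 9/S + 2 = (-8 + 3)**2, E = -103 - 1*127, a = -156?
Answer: -8869/23 ≈ -385.61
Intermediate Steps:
E = -230 (E = -103 - 127 = -230)
S = 9/23 (S = 9/(-2 + (-8 + 3)**2) = 9/(-2 + (-5)**2) = 9/(-2 + 25) = 9/23 ≈ 0.39130)
(S + E) + a = (9/23 - 230) - 156 = -5281/23 - 156 = -8869/23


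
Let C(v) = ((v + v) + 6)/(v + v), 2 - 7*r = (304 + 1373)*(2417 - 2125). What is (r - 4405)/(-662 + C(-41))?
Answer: 21341197/189728 ≈ 112.48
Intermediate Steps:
r = -489682/7 (r = 2/7 - (304 + 1373)*(2417 - 2125)/7 = 2/7 - 1677*292/7 = 2/7 - 1/7*489684 = 2/7 - 489684/7 = -489682/7 ≈ -69955.)
C(v) = (6 + 2*v)/(2*v) (C(v) = (2*v + 6)/((2*v)) = (6 + 2*v)*(1/(2*v)) = (6 + 2*v)/(2*v))
(r - 4405)/(-662 + C(-41)) = (-489682/7 - 4405)/(-662 + (3 - 41)/(-41)) = -520517/(7*(-662 - 1/41*(-38))) = -520517/(7*(-662 + 38/41)) = -520517/(7*(-27104/41)) = -520517/7*(-41/27104) = 21341197/189728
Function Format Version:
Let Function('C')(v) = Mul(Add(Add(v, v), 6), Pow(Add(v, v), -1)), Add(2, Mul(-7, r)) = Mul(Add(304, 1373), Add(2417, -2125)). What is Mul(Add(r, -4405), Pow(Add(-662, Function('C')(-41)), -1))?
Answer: Rational(21341197, 189728) ≈ 112.48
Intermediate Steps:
r = Rational(-489682, 7) (r = Add(Rational(2, 7), Mul(Rational(-1, 7), Mul(Add(304, 1373), Add(2417, -2125)))) = Add(Rational(2, 7), Mul(Rational(-1, 7), Mul(1677, 292))) = Add(Rational(2, 7), Mul(Rational(-1, 7), 489684)) = Add(Rational(2, 7), Rational(-489684, 7)) = Rational(-489682, 7) ≈ -69955.)
Function('C')(v) = Mul(Rational(1, 2), Pow(v, -1), Add(6, Mul(2, v))) (Function('C')(v) = Mul(Add(Mul(2, v), 6), Pow(Mul(2, v), -1)) = Mul(Add(6, Mul(2, v)), Mul(Rational(1, 2), Pow(v, -1))) = Mul(Rational(1, 2), Pow(v, -1), Add(6, Mul(2, v))))
Mul(Add(r, -4405), Pow(Add(-662, Function('C')(-41)), -1)) = Mul(Add(Rational(-489682, 7), -4405), Pow(Add(-662, Mul(Pow(-41, -1), Add(3, -41))), -1)) = Mul(Rational(-520517, 7), Pow(Add(-662, Mul(Rational(-1, 41), -38)), -1)) = Mul(Rational(-520517, 7), Pow(Add(-662, Rational(38, 41)), -1)) = Mul(Rational(-520517, 7), Pow(Rational(-27104, 41), -1)) = Mul(Rational(-520517, 7), Rational(-41, 27104)) = Rational(21341197, 189728)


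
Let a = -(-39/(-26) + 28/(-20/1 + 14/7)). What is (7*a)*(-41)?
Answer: -287/18 ≈ -15.944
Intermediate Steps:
a = 1/18 (a = -(-39*(-1/26) + 28/(-20*1 + 14*(⅐))) = -(3/2 + 28/(-20 + 2)) = -(3/2 + 28/(-18)) = -(3/2 + 28*(-1/18)) = -(3/2 - 14/9) = -1*(-1/18) = 1/18 ≈ 0.055556)
(7*a)*(-41) = (7*(1/18))*(-41) = (7/18)*(-41) = -287/18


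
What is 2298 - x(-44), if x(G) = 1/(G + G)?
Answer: 202225/88 ≈ 2298.0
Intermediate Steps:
x(G) = 1/(2*G)
2298 - x(-44) = 2298 - 1/(2*(-44)) = 2298 - (-1)/(2*44) = 2298 - 1*(-1/88) = 2298 + 1/88 = 202225/88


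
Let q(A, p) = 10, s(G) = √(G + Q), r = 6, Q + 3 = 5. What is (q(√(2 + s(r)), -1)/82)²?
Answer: 25/1681 ≈ 0.014872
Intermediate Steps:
Q = 2 (Q = -3 + 5 = 2)
s(G) = √(2 + G) (s(G) = √(G + 2) = √(2 + G))
(q(√(2 + s(r)), -1)/82)² = (10/82)² = (10*(1/82))² = (5/41)² = 25/1681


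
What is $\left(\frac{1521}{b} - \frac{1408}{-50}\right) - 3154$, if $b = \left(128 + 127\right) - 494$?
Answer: $- \frac{18714919}{5975} \approx -3132.2$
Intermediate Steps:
$b = -239$ ($b = 255 - 494 = -239$)
$\left(\frac{1521}{b} - \frac{1408}{-50}\right) - 3154 = \left(\frac{1521}{-239} - \frac{1408}{-50}\right) - 3154 = \left(1521 \left(- \frac{1}{239}\right) - - \frac{704}{25}\right) - 3154 = \left(- \frac{1521}{239} + \frac{704}{25}\right) - 3154 = \frac{130231}{5975} - 3154 = - \frac{18714919}{5975}$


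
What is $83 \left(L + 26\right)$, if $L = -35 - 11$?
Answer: $-1660$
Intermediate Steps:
$L = -46$
$83 \left(L + 26\right) = 83 \left(-46 + 26\right) = 83 \left(-20\right) = -1660$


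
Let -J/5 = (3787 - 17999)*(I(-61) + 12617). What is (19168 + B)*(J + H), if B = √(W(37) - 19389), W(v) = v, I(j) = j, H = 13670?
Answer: 17102514399040 + 1784486060*I*√4838 ≈ 1.7103e+13 + 1.2412e+11*I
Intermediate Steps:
J = 892229360 (J = -5*(3787 - 17999)*(-61 + 12617) = -(-71060)*12556 = -5*(-178445872) = 892229360)
B = 2*I*√4838 (B = √(37 - 19389) = √(-19352) = 2*I*√4838 ≈ 139.11*I)
(19168 + B)*(J + H) = (19168 + 2*I*√4838)*(892229360 + 13670) = (19168 + 2*I*√4838)*892243030 = 17102514399040 + 1784486060*I*√4838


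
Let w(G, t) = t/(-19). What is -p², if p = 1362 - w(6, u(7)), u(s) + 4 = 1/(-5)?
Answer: -16736338161/9025 ≈ -1.8544e+6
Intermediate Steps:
u(s) = -21/5 (u(s) = -4 + 1/(-5) = -4 - ⅕ = -21/5)
w(G, t) = -t/19 (w(G, t) = t*(-1/19) = -t/19)
p = 129369/95 (p = 1362 - (-1)*(-21)/(19*5) = 1362 - 1*21/95 = 1362 - 21/95 = 129369/95 ≈ 1361.8)
-p² = -(129369/95)² = -1*16736338161/9025 = -16736338161/9025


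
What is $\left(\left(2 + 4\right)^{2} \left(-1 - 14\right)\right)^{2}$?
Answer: $291600$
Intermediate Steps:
$\left(\left(2 + 4\right)^{2} \left(-1 - 14\right)\right)^{2} = \left(6^{2} \left(-15\right)\right)^{2} = \left(36 \left(-15\right)\right)^{2} = \left(-540\right)^{2} = 291600$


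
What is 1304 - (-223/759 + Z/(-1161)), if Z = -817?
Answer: 8904824/6831 ≈ 1303.6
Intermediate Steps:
1304 - (-223/759 + Z/(-1161)) = 1304 - (-223/759 - 817/(-1161)) = 1304 - (-223*1/759 - 817*(-1/1161)) = 1304 - (-223/759 + 19/27) = 1304 - 1*2800/6831 = 1304 - 2800/6831 = 8904824/6831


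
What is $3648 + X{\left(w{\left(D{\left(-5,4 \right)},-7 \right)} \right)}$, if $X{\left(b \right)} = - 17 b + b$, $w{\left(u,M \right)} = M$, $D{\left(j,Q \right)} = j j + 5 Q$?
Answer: $3760$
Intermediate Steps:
$D{\left(j,Q \right)} = j^{2} + 5 Q$
$X{\left(b \right)} = - 16 b$
$3648 + X{\left(w{\left(D{\left(-5,4 \right)},-7 \right)} \right)} = 3648 - -112 = 3648 + 112 = 3760$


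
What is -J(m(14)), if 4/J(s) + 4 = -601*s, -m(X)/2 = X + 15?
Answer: -2/17427 ≈ -0.00011476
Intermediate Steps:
m(X) = -30 - 2*X (m(X) = -2*(X + 15) = -2*(15 + X) = -30 - 2*X)
J(s) = 4/(-4 - 601*s)
-J(m(14)) = -(-4)/(4 + 601*(-30 - 2*14)) = -(-4)/(4 + 601*(-30 - 28)) = -(-4)/(4 + 601*(-58)) = -(-4)/(4 - 34858) = -(-4)/(-34854) = -(-4)*(-1)/34854 = -1*2/17427 = -2/17427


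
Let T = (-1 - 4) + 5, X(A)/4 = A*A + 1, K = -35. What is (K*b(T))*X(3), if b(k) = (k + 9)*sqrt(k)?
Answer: 0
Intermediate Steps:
X(A) = 4 + 4*A**2 (X(A) = 4*(A*A + 1) = 4*(A**2 + 1) = 4*(1 + A**2) = 4 + 4*A**2)
T = 0 (T = -5 + 5 = 0)
b(k) = sqrt(k)*(9 + k) (b(k) = (9 + k)*sqrt(k) = sqrt(k)*(9 + k))
(K*b(T))*X(3) = (-35*sqrt(0)*(9 + 0))*(4 + 4*3**2) = (-0*9)*(4 + 4*9) = (-35*0)*(4 + 36) = 0*40 = 0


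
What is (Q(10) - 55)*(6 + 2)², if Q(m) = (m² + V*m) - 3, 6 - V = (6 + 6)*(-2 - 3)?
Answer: 44928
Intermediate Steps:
V = 66 (V = 6 - (6 + 6)*(-2 - 3) = 6 - 12*(-5) = 6 - 1*(-60) = 6 + 60 = 66)
Q(m) = -3 + m² + 66*m (Q(m) = (m² + 66*m) - 3 = -3 + m² + 66*m)
(Q(10) - 55)*(6 + 2)² = ((-3 + 10² + 66*10) - 55)*(6 + 2)² = ((-3 + 100 + 660) - 55)*8² = (757 - 55)*64 = 702*64 = 44928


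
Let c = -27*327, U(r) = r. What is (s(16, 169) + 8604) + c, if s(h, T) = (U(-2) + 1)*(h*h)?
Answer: -481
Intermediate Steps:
s(h, T) = -h² (s(h, T) = (-2 + 1)*(h*h) = -h²)
c = -8829
(s(16, 169) + 8604) + c = (-1*16² + 8604) - 8829 = (-1*256 + 8604) - 8829 = (-256 + 8604) - 8829 = 8348 - 8829 = -481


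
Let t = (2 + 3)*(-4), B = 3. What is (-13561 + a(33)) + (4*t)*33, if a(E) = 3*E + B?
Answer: -16099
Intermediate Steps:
t = -20 (t = 5*(-4) = -20)
a(E) = 3 + 3*E (a(E) = 3*E + 3 = 3 + 3*E)
(-13561 + a(33)) + (4*t)*33 = (-13561 + (3 + 3*33)) + (4*(-20))*33 = (-13561 + (3 + 99)) - 80*33 = (-13561 + 102) - 2640 = -13459 - 2640 = -16099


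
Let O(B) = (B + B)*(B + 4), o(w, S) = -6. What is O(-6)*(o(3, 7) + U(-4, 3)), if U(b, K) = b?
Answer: -240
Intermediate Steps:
O(B) = 2*B*(4 + B) (O(B) = (2*B)*(4 + B) = 2*B*(4 + B))
O(-6)*(o(3, 7) + U(-4, 3)) = (2*(-6)*(4 - 6))*(-6 - 4) = (2*(-6)*(-2))*(-10) = 24*(-10) = -240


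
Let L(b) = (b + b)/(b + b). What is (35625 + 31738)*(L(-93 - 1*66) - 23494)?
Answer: -1582558959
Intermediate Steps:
L(b) = 1 (L(b) = (2*b)/((2*b)) = (2*b)*(1/(2*b)) = 1)
(35625 + 31738)*(L(-93 - 1*66) - 23494) = (35625 + 31738)*(1 - 23494) = 67363*(-23493) = -1582558959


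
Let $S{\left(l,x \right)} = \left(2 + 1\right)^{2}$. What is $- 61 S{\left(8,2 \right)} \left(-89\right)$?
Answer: $48861$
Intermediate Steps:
$S{\left(l,x \right)} = 9$ ($S{\left(l,x \right)} = 3^{2} = 9$)
$- 61 S{\left(8,2 \right)} \left(-89\right) = \left(-61\right) 9 \left(-89\right) = \left(-549\right) \left(-89\right) = 48861$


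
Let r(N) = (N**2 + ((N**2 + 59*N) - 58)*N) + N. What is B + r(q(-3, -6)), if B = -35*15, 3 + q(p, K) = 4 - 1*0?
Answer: -521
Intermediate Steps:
q(p, K) = 1 (q(p, K) = -3 + (4 - 1*0) = -3 + (4 + 0) = -3 + 4 = 1)
B = -525
r(N) = N + N**2 + N*(-58 + N**2 + 59*N) (r(N) = (N**2 + (-58 + N**2 + 59*N)*N) + N = (N**2 + N*(-58 + N**2 + 59*N)) + N = N + N**2 + N*(-58 + N**2 + 59*N))
B + r(q(-3, -6)) = -525 + 1*(-57 + 1**2 + 60*1) = -525 + 1*(-57 + 1 + 60) = -525 + 1*4 = -525 + 4 = -521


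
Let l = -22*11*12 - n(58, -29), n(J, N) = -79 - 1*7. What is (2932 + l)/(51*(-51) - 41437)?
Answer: -57/22019 ≈ -0.0025887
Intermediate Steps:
n(J, N) = -86 (n(J, N) = -79 - 7 = -86)
l = -2818 (l = -22*11*12 - 1*(-86) = -242*12 + 86 = -2904 + 86 = -2818)
(2932 + l)/(51*(-51) - 41437) = (2932 - 2818)/(51*(-51) - 41437) = 114/(-2601 - 41437) = 114/(-44038) = 114*(-1/44038) = -57/22019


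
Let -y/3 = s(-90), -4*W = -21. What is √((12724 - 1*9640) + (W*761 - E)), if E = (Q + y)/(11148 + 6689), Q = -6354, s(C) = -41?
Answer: 3*√1001082307529/35674 ≈ 84.140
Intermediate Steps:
W = 21/4 (W = -¼*(-21) = 21/4 ≈ 5.2500)
y = 123 (y = -3*(-41) = 123)
E = -6231/17837 (E = (-6354 + 123)/(11148 + 6689) = -6231/17837 ≈ -0.34933)
√((12724 - 1*9640) + (W*761 - E)) = √((12724 - 1*9640) + ((21/4)*761 - 1*(-6231/17837))) = √((12724 - 9640) + (15981/4 + 6231/17837)) = √(3084 + 285078021/71348) = √(505115253/71348) = 3*√1001082307529/35674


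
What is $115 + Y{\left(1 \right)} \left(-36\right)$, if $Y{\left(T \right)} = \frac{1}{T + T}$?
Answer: $97$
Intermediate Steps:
$Y{\left(T \right)} = \frac{1}{2 T}$
$115 + Y{\left(1 \right)} \left(-36\right) = 115 + \frac{1}{2 \cdot 1} \left(-36\right) = 115 + \frac{1}{2} \cdot 1 \left(-36\right) = 115 + \frac{1}{2} \left(-36\right) = 115 - 18 = 97$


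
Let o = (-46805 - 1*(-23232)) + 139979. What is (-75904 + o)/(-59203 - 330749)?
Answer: -20251/194976 ≈ -0.10386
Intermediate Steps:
o = 116406 (o = (-46805 + 23232) + 139979 = -23573 + 139979 = 116406)
(-75904 + o)/(-59203 - 330749) = (-75904 + 116406)/(-59203 - 330749) = 40502/(-389952) = 40502*(-1/389952) = -20251/194976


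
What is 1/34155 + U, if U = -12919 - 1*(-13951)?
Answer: 35247961/34155 ≈ 1032.0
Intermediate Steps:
U = 1032 (U = -12919 + 13951 = 1032)
1/34155 + U = 1/34155 + 1032 = 35247961/34155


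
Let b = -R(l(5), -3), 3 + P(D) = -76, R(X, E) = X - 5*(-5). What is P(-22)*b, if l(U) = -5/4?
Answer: 7505/4 ≈ 1876.3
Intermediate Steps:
l(U) = -5/4 (l(U) = -5*¼ = -5/4)
R(X, E) = 25 + X (R(X, E) = X + 25 = 25 + X)
P(D) = -79 (P(D) = -3 - 76 = -79)
b = -95/4 (b = -(25 - 5/4) = -1*95/4 = -95/4 ≈ -23.750)
P(-22)*b = -79*(-95/4) = 7505/4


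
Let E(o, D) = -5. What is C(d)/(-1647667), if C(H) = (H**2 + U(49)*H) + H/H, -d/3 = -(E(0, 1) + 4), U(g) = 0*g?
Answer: -10/1647667 ≈ -6.0692e-6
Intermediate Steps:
U(g) = 0
d = -3 (d = -(-3)*(-5 + 4) = -(-3)*(-1) = -3*1 = -3)
C(H) = 1 + H**2 (C(H) = (H**2 + 0*H) + H/H = (H**2 + 0) + 1 = H**2 + 1 = 1 + H**2)
C(d)/(-1647667) = (1 + (-3)**2)/(-1647667) = (1 + 9)*(-1/1647667) = 10*(-1/1647667) = -10/1647667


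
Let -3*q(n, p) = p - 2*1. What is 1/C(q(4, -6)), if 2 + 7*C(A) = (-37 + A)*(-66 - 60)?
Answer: 7/4324 ≈ 0.0016189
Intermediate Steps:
q(n, p) = 2/3 - p/3 (q(n, p) = -(p - 2*1)/3 = -(p - 2)/3 = -(-2 + p)/3 = 2/3 - p/3)
C(A) = 4660/7 - 18*A (C(A) = -2/7 + ((-37 + A)*(-66 - 60))/7 = -2/7 + ((-37 + A)*(-126))/7 = -2/7 + (4662 - 126*A)/7 = -2/7 + (666 - 18*A) = 4660/7 - 18*A)
1/C(q(4, -6)) = 1/(4660/7 - 18*(2/3 - 1/3*(-6))) = 1/(4660/7 - 18*(2/3 + 2)) = 1/(4660/7 - 18*8/3) = 1/(4660/7 - 48) = 1/(4324/7) = 7/4324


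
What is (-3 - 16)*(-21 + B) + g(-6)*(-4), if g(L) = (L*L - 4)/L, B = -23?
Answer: 2572/3 ≈ 857.33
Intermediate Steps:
g(L) = (-4 + L²)/L (g(L) = (L² - 4)/L = (-4 + L²)/L)
(-3 - 16)*(-21 + B) + g(-6)*(-4) = (-3 - 16)*(-21 - 23) + (-6 - 4/(-6))*(-4) = -19*(-44) + (-6 - 4*(-⅙))*(-4) = 836 + (-6 + ⅔)*(-4) = 836 - 16/3*(-4) = 836 + 64/3 = 2572/3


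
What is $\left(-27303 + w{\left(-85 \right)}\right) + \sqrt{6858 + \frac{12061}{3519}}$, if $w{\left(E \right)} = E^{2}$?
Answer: $-20078 + \frac{\sqrt{9440836933}}{1173} \approx -19995.0$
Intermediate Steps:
$\left(-27303 + w{\left(-85 \right)}\right) + \sqrt{6858 + \frac{12061}{3519}} = \left(-27303 + \left(-85\right)^{2}\right) + \sqrt{6858 + \frac{12061}{3519}} = \left(-27303 + 7225\right) + \sqrt{6858 + 12061 \cdot \frac{1}{3519}} = -20078 + \sqrt{6858 + \frac{12061}{3519}} = -20078 + \sqrt{\frac{24145363}{3519}} = -20078 + \frac{\sqrt{9440836933}}{1173}$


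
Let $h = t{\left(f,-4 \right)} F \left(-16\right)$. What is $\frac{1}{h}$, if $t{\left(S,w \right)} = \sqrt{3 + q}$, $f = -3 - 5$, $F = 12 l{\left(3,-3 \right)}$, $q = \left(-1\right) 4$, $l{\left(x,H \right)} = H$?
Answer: $- \frac{i}{576} \approx - 0.0017361 i$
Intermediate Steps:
$q = -4$
$F = -36$ ($F = 12 \left(-3\right) = -36$)
$f = -8$
$t{\left(S,w \right)} = i$ ($t{\left(S,w \right)} = \sqrt{3 - 4} = \sqrt{-1} = i$)
$h = 576 i$ ($h = i \left(-36\right) \left(-16\right) = - 36 i \left(-16\right) = 576 i \approx 576.0 i$)
$\frac{1}{h} = \frac{1}{576 i} = - \frac{i}{576}$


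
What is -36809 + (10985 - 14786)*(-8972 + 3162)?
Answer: 22047001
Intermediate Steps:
-36809 + (10985 - 14786)*(-8972 + 3162) = -36809 - 3801*(-5810) = -36809 + 22083810 = 22047001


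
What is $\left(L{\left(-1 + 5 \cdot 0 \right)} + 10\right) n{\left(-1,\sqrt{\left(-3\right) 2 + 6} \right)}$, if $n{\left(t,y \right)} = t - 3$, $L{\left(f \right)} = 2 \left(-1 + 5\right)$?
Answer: $-72$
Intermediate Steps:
$L{\left(f \right)} = 8$ ($L{\left(f \right)} = 2 \cdot 4 = 8$)
$n{\left(t,y \right)} = -3 + t$ ($n{\left(t,y \right)} = t - 3 = -3 + t$)
$\left(L{\left(-1 + 5 \cdot 0 \right)} + 10\right) n{\left(-1,\sqrt{\left(-3\right) 2 + 6} \right)} = \left(8 + 10\right) \left(-3 - 1\right) = 18 \left(-4\right) = -72$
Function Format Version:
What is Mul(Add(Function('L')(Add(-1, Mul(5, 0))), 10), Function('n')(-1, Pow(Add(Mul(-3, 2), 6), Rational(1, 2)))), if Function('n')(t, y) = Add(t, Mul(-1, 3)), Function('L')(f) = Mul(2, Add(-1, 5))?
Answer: -72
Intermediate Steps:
Function('L')(f) = 8 (Function('L')(f) = Mul(2, 4) = 8)
Function('n')(t, y) = Add(-3, t) (Function('n')(t, y) = Add(t, -3) = Add(-3, t))
Mul(Add(Function('L')(Add(-1, Mul(5, 0))), 10), Function('n')(-1, Pow(Add(Mul(-3, 2), 6), Rational(1, 2)))) = Mul(Add(8, 10), Add(-3, -1)) = Mul(18, -4) = -72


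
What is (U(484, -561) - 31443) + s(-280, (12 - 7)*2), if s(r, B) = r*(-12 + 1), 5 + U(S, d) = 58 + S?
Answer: -27826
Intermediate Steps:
U(S, d) = 53 + S (U(S, d) = -5 + (58 + S) = 53 + S)
s(r, B) = -11*r (s(r, B) = r*(-11) = -11*r)
(U(484, -561) - 31443) + s(-280, (12 - 7)*2) = ((53 + 484) - 31443) - 11*(-280) = (537 - 31443) + 3080 = -30906 + 3080 = -27826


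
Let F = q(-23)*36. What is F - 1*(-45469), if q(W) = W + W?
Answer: 43813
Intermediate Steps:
q(W) = 2*W
F = -1656 (F = (2*(-23))*36 = -46*36 = -1656)
F - 1*(-45469) = -1656 - 1*(-45469) = -1656 + 45469 = 43813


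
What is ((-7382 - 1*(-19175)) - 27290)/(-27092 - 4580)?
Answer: 15497/31672 ≈ 0.48930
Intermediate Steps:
((-7382 - 1*(-19175)) - 27290)/(-27092 - 4580) = ((-7382 + 19175) - 27290)/(-31672) = (11793 - 27290)*(-1/31672) = -15497*(-1/31672) = 15497/31672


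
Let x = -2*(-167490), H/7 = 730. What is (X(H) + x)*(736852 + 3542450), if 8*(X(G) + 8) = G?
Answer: 2872359507393/2 ≈ 1.4362e+12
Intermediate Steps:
H = 5110 (H = 7*730 = 5110)
X(G) = -8 + G/8
x = 334980
(X(H) + x)*(736852 + 3542450) = ((-8 + (⅛)*5110) + 334980)*(736852 + 3542450) = ((-8 + 2555/4) + 334980)*4279302 = (2523/4 + 334980)*4279302 = (1342443/4)*4279302 = 2872359507393/2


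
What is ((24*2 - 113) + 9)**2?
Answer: 3136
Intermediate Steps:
((24*2 - 113) + 9)**2 = ((48 - 113) + 9)**2 = (-65 + 9)**2 = (-56)**2 = 3136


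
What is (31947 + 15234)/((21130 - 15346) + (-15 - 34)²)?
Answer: 47181/8185 ≈ 5.7643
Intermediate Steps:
(31947 + 15234)/((21130 - 15346) + (-15 - 34)²) = 47181/(5784 + (-49)²) = 47181/(5784 + 2401) = 47181/8185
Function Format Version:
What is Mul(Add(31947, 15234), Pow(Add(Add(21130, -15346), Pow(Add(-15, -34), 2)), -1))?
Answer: Rational(47181, 8185) ≈ 5.7643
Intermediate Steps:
Mul(Add(31947, 15234), Pow(Add(Add(21130, -15346), Pow(Add(-15, -34), 2)), -1)) = Mul(47181, Pow(Add(5784, Pow(-49, 2)), -1)) = Mul(47181, Pow(Add(5784, 2401), -1)) = Mul(47181, Pow(8185, -1)) = Mul(47181, Rational(1, 8185)) = Rational(47181, 8185)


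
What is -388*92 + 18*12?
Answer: -35480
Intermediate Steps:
-388*92 + 18*12 = -35696 + 216 = -35480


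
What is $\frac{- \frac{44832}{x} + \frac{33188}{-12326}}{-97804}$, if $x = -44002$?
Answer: $\frac{113467393}{6630727955026} \approx 1.7112 \cdot 10^{-5}$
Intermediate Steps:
$\frac{- \frac{44832}{x} + \frac{33188}{-12326}}{-97804} = \frac{- \frac{44832}{-44002} + \frac{33188}{-12326}}{-97804} = \left(\left(-44832\right) \left(- \frac{1}{44002}\right) + 33188 \left(- \frac{1}{12326}\right)\right) \left(- \frac{1}{97804}\right) = \left(\frac{22416}{22001} - \frac{16594}{6163}\right) \left(- \frac{1}{97804}\right) = \left(- \frac{226934786}{135592163}\right) \left(- \frac{1}{97804}\right) = \frac{113467393}{6630727955026}$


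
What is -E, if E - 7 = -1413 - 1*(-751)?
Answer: 655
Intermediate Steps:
E = -655 (E = 7 + (-1413 - 1*(-751)) = 7 + (-1413 + 751) = 7 - 662 = -655)
-E = -1*(-655) = 655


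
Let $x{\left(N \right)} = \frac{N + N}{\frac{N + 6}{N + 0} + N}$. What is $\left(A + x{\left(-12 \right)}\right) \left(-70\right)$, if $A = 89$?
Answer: $- \frac{146650}{23} \approx -6376.1$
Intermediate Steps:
$x{\left(N \right)} = \frac{2 N}{N + \frac{6 + N}{N}}$ ($x{\left(N \right)} = \frac{2 N}{\frac{6 + N}{N} + N} = \frac{2 N}{N + \frac{6 + N}{N}}$)
$\left(A + x{\left(-12 \right)}\right) \left(-70\right) = \left(89 + \frac{2 \left(-12\right)^{2}}{6 - 12 + \left(-12\right)^{2}}\right) \left(-70\right) = \left(89 + 2 \cdot 144 \frac{1}{6 - 12 + 144}\right) \left(-70\right) = \left(89 + 2 \cdot 144 \cdot \frac{1}{138}\right) \left(-70\right) = \left(89 + \frac{48}{23}\right) \left(-70\right) = \frac{2095}{23} \left(-70\right) = - \frac{146650}{23}$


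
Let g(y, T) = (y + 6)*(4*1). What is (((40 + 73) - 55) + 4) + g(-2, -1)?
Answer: 78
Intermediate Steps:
g(y, T) = 24 + 4*y (g(y, T) = (6 + y)*4 = 24 + 4*y)
(((40 + 73) - 55) + 4) + g(-2, -1) = (((40 + 73) - 55) + 4) + (24 + 4*(-2)) = ((113 - 55) + 4) + (24 - 8) = (58 + 4) + 16 = 62 + 16 = 78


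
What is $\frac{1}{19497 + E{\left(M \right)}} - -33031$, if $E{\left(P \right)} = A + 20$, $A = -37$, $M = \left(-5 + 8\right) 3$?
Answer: $\frac{643443881}{19480} \approx 33031.0$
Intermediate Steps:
$M = 9$ ($M = 3 \cdot 3 = 9$)
$E{\left(P \right)} = -17$ ($E{\left(P \right)} = -37 + 20 = -17$)
$\frac{1}{19497 + E{\left(M \right)}} - -33031 = \frac{1}{19497 - 17} - -33031 = \frac{1}{19480} + 33031 = \frac{643443881}{19480}$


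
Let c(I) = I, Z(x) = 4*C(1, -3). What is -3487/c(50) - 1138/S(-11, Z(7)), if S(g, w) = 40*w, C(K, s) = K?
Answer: -30741/400 ≈ -76.853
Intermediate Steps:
Z(x) = 4 (Z(x) = 4*1 = 4)
-3487/c(50) - 1138/S(-11, Z(7)) = -3487/50 - 1138/(40*4) = -3487*1/50 - 1138/160 = -3487/50 - 1138*1/160 = -3487/50 - 569/80 = -30741/400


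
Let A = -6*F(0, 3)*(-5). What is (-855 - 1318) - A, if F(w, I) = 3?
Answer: -2263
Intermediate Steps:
A = 90 (A = -6*3*(-5) = -18*(-5) = 90)
(-855 - 1318) - A = (-855 - 1318) - 1*90 = -2173 - 90 = -2263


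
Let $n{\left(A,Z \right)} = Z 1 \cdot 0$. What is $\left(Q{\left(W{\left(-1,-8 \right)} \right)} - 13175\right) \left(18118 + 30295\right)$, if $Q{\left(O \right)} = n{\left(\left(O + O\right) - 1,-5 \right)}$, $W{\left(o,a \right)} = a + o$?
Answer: $-637841275$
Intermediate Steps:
$n{\left(A,Z \right)} = 0$ ($n{\left(A,Z \right)} = Z 0 = 0$)
$Q{\left(O \right)} = 0$
$\left(Q{\left(W{\left(-1,-8 \right)} \right)} - 13175\right) \left(18118 + 30295\right) = \left(0 - 13175\right) \left(18118 + 30295\right) = \left(-13175\right) 48413 = -637841275$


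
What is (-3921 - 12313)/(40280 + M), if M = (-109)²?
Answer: -16234/52161 ≈ -0.31123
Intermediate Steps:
M = 11881
(-3921 - 12313)/(40280 + M) = (-3921 - 12313)/(40280 + 11881) = -16234/52161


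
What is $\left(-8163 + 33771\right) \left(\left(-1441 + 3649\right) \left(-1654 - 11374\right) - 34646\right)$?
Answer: $-737522435760$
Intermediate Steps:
$\left(-8163 + 33771\right) \left(\left(-1441 + 3649\right) \left(-1654 - 11374\right) - 34646\right) = 25608 \left(2208 \left(-13028\right) - 34646\right) = 25608 \left(-28765824 - 34646\right) = 25608 \left(-28800470\right) = -737522435760$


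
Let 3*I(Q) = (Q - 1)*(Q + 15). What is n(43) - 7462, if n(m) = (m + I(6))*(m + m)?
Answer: -754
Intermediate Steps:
I(Q) = (-1 + Q)*(15 + Q)/3 (I(Q) = ((Q - 1)*(Q + 15))/3 = ((-1 + Q)*(15 + Q))/3 = (-1 + Q)*(15 + Q)/3)
n(m) = 2*m*(35 + m) (n(m) = (m + (-5 + (⅓)*6² + (14/3)*6))*(m + m) = (m + (-5 + (⅓)*36 + 28))*(2*m) = (m + (-5 + 12 + 28))*(2*m) = (m + 35)*(2*m) = (35 + m)*(2*m) = 2*m*(35 + m))
n(43) - 7462 = 2*43*(35 + 43) - 7462 = 2*43*78 - 7462 = 6708 - 7462 = -754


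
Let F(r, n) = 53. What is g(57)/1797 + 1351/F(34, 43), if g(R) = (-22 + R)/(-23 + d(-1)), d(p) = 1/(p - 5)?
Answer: 112481901/4412833 ≈ 25.490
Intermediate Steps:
d(p) = 1/(-5 + p)
g(R) = 132/139 - 6*R/139 (g(R) = (-22 + R)/(-23 + 1/(-5 - 1)) = (-22 + R)/(-23 + 1/(-6)) = (-22 + R)/(-23 - ⅙) = (-22 + R)/(-139/6) = (-22 + R)*(-6/139) = 132/139 - 6*R/139)
g(57)/1797 + 1351/F(34, 43) = (132/139 - 6/139*57)/1797 + 1351/53 = (132/139 - 342/139)*(1/1797) + 1351*(1/53) = -210/139*1/1797 + 1351/53 = -70/83261 + 1351/53 = 112481901/4412833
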